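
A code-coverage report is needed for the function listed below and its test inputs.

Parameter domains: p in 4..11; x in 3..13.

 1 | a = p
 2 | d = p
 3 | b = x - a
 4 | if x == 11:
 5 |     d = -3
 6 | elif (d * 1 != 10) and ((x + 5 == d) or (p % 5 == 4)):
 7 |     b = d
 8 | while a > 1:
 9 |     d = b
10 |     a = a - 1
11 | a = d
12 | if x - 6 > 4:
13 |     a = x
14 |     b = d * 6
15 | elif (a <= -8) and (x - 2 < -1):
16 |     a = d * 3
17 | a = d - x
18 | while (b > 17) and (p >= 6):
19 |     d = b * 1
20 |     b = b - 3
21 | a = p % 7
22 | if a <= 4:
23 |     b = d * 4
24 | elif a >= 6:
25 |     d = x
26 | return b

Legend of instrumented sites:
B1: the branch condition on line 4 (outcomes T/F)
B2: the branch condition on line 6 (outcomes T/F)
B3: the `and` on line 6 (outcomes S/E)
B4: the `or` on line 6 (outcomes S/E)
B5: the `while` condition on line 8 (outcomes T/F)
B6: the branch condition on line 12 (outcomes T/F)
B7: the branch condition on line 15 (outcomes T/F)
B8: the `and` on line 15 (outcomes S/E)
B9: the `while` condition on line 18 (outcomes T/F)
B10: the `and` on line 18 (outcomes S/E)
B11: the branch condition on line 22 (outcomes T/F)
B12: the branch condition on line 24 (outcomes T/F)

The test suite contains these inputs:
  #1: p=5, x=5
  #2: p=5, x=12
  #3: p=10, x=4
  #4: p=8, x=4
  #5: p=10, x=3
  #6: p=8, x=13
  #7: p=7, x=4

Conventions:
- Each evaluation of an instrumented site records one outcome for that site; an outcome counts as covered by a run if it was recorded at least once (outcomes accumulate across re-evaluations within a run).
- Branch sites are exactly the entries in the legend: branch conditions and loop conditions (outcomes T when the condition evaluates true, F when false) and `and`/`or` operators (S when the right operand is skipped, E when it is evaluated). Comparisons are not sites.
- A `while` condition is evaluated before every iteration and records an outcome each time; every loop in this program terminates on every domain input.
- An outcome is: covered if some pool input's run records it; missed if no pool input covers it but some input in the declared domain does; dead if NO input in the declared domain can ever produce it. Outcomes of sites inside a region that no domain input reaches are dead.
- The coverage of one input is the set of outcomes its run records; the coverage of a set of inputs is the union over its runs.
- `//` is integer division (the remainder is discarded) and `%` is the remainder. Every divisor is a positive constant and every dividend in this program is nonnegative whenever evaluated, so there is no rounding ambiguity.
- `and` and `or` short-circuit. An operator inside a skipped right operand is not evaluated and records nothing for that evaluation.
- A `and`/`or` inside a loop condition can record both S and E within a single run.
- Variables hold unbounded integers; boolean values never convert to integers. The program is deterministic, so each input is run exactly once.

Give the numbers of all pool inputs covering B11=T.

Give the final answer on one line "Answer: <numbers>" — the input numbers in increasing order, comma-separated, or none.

input #1 (p=5, x=5): does not produce B11=T
input #2 (p=5, x=12): does not produce B11=T
input #3 (p=10, x=4): produces B11=T
input #4 (p=8, x=4): produces B11=T
input #5 (p=10, x=3): produces B11=T
input #6 (p=8, x=13): produces B11=T
input #7 (p=7, x=4): produces B11=T

Answer: 3, 4, 5, 6, 7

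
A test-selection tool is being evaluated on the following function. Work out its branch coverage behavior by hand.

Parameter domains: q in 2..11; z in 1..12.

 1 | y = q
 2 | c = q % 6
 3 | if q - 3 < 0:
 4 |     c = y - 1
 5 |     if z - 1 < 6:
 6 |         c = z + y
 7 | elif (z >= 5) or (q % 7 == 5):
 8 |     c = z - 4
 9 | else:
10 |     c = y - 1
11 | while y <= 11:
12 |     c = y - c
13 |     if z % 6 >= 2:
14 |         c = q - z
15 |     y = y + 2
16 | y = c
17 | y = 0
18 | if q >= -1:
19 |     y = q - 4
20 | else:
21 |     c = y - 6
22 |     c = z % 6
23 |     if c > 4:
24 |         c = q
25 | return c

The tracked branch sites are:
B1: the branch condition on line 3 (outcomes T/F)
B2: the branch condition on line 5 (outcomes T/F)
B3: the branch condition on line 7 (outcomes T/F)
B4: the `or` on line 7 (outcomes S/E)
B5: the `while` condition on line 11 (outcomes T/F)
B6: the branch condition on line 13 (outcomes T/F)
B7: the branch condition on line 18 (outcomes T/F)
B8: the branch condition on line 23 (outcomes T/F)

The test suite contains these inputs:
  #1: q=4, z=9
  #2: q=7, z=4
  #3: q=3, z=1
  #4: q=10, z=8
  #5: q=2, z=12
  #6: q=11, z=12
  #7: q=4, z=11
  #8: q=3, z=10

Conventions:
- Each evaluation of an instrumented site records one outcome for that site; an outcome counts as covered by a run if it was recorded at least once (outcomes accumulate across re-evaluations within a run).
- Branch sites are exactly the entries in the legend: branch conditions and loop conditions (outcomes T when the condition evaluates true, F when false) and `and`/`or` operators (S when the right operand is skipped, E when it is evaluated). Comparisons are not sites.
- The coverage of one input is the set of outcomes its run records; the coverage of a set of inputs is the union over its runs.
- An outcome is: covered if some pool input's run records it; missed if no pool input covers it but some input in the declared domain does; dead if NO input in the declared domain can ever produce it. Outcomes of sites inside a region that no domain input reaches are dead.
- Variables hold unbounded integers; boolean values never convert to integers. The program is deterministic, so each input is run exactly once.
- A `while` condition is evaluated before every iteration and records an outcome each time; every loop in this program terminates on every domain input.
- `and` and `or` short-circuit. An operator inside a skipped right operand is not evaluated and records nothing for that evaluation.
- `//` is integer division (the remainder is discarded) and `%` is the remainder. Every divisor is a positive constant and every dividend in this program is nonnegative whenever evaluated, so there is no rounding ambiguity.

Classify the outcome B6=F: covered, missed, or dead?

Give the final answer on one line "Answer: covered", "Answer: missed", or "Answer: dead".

B6=F is recorded by pool input(s) 3, 5, 6 -> covered

Answer: covered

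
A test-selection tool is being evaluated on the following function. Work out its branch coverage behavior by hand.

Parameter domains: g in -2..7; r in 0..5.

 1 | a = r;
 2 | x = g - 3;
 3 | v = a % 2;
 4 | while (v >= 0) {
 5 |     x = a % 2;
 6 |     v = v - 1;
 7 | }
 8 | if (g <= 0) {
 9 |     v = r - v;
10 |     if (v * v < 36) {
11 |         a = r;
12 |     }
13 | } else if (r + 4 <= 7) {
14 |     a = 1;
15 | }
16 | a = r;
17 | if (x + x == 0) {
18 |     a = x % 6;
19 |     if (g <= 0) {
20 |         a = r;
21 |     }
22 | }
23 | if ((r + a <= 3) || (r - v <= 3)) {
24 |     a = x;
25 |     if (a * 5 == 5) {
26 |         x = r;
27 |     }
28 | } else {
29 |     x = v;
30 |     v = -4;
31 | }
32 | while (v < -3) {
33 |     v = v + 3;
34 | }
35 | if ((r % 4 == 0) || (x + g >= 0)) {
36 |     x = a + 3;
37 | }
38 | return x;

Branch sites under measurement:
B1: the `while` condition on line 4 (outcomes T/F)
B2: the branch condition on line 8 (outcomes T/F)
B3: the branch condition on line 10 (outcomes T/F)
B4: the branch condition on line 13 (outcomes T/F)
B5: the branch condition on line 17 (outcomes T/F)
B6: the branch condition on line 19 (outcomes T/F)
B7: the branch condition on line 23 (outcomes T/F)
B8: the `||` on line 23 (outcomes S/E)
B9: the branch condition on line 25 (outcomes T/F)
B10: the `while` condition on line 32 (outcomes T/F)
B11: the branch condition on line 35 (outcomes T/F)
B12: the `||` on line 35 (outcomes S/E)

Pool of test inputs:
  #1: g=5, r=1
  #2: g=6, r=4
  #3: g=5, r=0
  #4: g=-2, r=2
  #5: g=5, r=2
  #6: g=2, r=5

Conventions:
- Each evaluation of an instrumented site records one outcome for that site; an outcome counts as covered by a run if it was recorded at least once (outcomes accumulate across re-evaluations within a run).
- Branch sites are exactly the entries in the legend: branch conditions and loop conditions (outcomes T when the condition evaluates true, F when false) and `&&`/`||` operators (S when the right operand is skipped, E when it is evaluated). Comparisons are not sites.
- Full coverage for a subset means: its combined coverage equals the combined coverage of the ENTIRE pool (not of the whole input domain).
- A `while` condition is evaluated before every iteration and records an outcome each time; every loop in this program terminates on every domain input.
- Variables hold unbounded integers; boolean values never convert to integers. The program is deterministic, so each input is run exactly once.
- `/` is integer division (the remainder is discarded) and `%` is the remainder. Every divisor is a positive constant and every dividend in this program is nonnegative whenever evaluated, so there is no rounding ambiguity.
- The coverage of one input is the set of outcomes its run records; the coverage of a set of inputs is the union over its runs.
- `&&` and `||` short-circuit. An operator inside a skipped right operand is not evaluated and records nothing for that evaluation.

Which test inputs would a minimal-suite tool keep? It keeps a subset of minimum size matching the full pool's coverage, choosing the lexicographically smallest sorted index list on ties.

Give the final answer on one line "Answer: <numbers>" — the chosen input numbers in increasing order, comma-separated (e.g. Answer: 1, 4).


input #1 (g=5, r=1): events B1->T, B1->T, B1->F, B2->F, B4->T, B5->F, B8->S, B7->T, B9->T, B10->F, B12->E, B11->T; covers B1=T, B1=F, B2=F, B4=T, B5=F, B7=T, B8=S, B9=T, B10=F, B11=T, B12=E
input #2 (g=6, r=4): events B1->T, B1->F, B2->F, B4->F, B5->T, B6->F, B8->E, B7->F, B10->T, B10->F, B12->S, B11->T; covers B1=T, B1=F, B2=F, B4=F, B5=T, B6=F, B7=F, B8=E, B10=T, B10=F, B11=T, B12=S
input #3 (g=5, r=0): events B1->T, B1->F, B2->F, B4->T, B5->T, B6->F, B8->S, B7->T, B9->F, B10->F, B12->S, B11->T; covers B1=T, B1=F, B2=F, B4=T, B5=T, B6=F, B7=T, B8=S, B9=F, B10=F, B11=T, B12=S
input #4 (g=-2, r=2): events B1->T, B1->F, B2->T, B3->T, B5->T, B6->T, B8->E, B7->T, B9->F, B10->F, B12->E, B11->F; covers B1=T, B1=F, B2=T, B3=T, B5=T, B6=T, B7=T, B8=E, B9=F, B10=F, B11=F, B12=E
input #5 (g=5, r=2): events B1->T, B1->F, B2->F, B4->T, B5->T, B6->F, B8->S, B7->T, B9->F, B10->F, B12->E, B11->T; covers B1=T, B1=F, B2=F, B4=T, B5=T, B6=F, B7=T, B8=S, B9=F, B10=F, B11=T, B12=E
input #6 (g=2, r=5): events B1->T, B1->T, B1->F, B2->F, B4->F, B5->F, B8->E, B7->F, B10->T, B10->F, B12->E, B11->T; covers B1=T, B1=F, B2=F, B4=F, B5=F, B7=F, B8=E, B10=T, B10=F, B11=T, B12=E
the full pool covers 23 outcomes: B1=T, B1=F, B2=T, B2=F, B3=T, B4=T, B4=F, B5=T, B5=F, B6=T, B6=F, B7=T, B7=F, B8=S, B8=E, B9=T, B9=F, B10=T, B10=F, B11=T, B11=F, B12=S, B12=E
size 1 is not enough: best union over all size-1 subsets is 12/23
size 2 is not enough: best union over all size-2 subsets is 19/23
the canonical winner is {1, 2, 4}: size 3, full 23-outcome coverage, earliest index list among size-3 covers
Answer: 1, 2, 4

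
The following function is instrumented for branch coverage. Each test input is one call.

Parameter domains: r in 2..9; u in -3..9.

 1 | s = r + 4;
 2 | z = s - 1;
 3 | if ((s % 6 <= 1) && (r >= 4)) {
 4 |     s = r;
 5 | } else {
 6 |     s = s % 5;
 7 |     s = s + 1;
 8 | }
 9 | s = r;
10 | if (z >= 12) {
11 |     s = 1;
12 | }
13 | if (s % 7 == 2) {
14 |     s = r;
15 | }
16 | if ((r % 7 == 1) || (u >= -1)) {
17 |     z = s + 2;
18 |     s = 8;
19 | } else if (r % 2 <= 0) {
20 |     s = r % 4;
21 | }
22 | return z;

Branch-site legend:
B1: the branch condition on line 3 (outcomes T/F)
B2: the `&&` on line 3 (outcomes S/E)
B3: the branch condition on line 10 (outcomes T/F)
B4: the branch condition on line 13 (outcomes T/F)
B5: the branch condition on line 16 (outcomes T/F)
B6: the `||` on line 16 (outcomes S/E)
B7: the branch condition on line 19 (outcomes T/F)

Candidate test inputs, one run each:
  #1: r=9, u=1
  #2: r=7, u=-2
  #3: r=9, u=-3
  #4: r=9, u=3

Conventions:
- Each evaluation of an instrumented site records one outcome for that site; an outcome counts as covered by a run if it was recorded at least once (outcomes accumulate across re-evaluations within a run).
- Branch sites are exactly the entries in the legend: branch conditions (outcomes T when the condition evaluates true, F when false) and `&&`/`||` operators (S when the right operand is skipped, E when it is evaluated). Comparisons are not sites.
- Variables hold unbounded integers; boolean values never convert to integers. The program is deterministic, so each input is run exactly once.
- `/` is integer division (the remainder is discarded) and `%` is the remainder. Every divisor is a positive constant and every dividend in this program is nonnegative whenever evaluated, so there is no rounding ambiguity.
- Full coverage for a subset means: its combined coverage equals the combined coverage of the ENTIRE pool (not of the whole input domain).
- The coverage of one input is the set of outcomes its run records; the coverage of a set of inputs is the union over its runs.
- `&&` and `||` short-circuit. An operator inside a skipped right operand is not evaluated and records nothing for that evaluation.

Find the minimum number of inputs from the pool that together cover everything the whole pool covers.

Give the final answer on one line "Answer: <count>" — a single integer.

#1 (r=9, u=1) -> covered: B1=T, B2=E, B3=T, B4=F, B5=T, B6=E
#2 (r=7, u=-2) -> covered: B1=F, B2=S, B3=F, B4=F, B5=F, B6=E, B7=F
#3 (r=9, u=-3) -> covered: B1=T, B2=E, B3=T, B4=F, B5=F, B6=E, B7=F
#4 (r=9, u=3) -> covered: B1=T, B2=E, B3=T, B4=F, B5=T, B6=E
together the pool reaches 11 outcomes: B1=T, B1=F, B2=S, B2=E, B3=T, B3=F, B4=F, B5=T, B5=F, B6=E, B7=F
every size-1 subset falls short of the 11 outcomes (best: 7/11)
the canonical winner is {1, 2}: size 2, full 11-outcome coverage, earliest index list among size-2 covers

Answer: 2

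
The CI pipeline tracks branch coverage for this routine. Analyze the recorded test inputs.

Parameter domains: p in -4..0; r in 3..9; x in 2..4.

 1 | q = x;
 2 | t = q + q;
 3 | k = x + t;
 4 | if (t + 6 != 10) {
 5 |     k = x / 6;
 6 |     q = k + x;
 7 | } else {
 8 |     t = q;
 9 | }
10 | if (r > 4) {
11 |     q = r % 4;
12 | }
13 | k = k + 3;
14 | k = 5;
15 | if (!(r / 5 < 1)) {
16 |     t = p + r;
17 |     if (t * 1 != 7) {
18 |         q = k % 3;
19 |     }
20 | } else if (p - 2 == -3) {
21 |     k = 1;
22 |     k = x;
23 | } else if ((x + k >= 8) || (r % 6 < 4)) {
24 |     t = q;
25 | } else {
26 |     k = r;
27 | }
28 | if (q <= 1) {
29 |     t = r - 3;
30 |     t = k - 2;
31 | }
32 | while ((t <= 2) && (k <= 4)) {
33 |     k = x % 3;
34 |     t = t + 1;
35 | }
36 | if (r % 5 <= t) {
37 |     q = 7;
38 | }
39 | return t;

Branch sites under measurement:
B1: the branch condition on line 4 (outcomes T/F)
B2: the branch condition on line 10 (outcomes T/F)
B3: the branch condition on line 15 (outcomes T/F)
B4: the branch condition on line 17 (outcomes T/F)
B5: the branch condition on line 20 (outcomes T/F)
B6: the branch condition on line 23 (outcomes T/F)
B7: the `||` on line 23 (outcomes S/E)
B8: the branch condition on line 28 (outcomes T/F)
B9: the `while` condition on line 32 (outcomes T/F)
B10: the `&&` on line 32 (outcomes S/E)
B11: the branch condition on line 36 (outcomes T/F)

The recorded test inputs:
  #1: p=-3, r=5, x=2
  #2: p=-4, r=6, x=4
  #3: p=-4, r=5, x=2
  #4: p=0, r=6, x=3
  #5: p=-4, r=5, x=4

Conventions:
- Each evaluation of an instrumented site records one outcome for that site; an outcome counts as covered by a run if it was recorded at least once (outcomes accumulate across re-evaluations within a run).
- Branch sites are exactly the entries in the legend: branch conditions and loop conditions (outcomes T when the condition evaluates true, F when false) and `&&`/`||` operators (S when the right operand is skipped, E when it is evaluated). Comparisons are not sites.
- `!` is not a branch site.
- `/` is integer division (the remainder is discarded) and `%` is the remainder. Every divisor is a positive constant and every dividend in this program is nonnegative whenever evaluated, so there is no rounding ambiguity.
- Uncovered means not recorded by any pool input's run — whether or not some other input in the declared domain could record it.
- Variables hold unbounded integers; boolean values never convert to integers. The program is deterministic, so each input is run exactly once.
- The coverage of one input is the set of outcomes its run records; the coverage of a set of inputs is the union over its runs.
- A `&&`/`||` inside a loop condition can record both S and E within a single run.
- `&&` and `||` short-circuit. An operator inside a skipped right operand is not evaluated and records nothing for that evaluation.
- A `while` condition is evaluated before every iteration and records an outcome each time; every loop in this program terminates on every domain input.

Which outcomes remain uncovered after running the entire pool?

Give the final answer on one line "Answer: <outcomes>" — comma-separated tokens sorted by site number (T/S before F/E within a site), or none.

#1 (p=-3, r=5, x=2) -> B1->F, B2->T, B3->T, B4->T, B8->F, B10->E, B9->F, B11->T; covered: B1=F, B2=T, B3=T, B4=T, B8=F, B9=F, B10=E, B11=T
#2 (p=-4, r=6, x=4) -> B1->T, B2->T, B3->T, B4->T, B8->F, B10->E, B9->F, B11->T; covered: B1=T, B2=T, B3=T, B4=T, B8=F, B9=F, B10=E, B11=T
#3 (p=-4, r=5, x=2) -> B1->F, B2->T, B3->T, B4->T, B8->F, B10->E, B9->F, B11->T; covered: B1=F, B2=T, B3=T, B4=T, B8=F, B9=F, B10=E, B11=T
#4 (p=0, r=6, x=3) -> B1->T, B2->T, B3->T, B4->T, B8->F, B10->S, B9->F, B11->T; covered: B1=T, B2=T, B3=T, B4=T, B8=F, B9=F, B10=S, B11=T
#5 (p=-4, r=5, x=4) -> B1->T, B2->T, B3->T, B4->T, B8->F, B10->E, B9->F, B11->T; covered: B1=T, B2=T, B3=T, B4=T, B8=F, B9=F, B10=E, B11=T
union over the pool: B1=T, B1=F, B2=T, B3=T, B4=T, B8=F, B9=F, B10=S, B10=E, B11=T
uncovered (12 of 22): B2=F, B3=F, B4=F, B5=T, B5=F, B6=T, B6=F, B7=S, B7=E, B8=T, B9=T, B11=F

Answer: B2=F, B3=F, B4=F, B5=T, B5=F, B6=T, B6=F, B7=S, B7=E, B8=T, B9=T, B11=F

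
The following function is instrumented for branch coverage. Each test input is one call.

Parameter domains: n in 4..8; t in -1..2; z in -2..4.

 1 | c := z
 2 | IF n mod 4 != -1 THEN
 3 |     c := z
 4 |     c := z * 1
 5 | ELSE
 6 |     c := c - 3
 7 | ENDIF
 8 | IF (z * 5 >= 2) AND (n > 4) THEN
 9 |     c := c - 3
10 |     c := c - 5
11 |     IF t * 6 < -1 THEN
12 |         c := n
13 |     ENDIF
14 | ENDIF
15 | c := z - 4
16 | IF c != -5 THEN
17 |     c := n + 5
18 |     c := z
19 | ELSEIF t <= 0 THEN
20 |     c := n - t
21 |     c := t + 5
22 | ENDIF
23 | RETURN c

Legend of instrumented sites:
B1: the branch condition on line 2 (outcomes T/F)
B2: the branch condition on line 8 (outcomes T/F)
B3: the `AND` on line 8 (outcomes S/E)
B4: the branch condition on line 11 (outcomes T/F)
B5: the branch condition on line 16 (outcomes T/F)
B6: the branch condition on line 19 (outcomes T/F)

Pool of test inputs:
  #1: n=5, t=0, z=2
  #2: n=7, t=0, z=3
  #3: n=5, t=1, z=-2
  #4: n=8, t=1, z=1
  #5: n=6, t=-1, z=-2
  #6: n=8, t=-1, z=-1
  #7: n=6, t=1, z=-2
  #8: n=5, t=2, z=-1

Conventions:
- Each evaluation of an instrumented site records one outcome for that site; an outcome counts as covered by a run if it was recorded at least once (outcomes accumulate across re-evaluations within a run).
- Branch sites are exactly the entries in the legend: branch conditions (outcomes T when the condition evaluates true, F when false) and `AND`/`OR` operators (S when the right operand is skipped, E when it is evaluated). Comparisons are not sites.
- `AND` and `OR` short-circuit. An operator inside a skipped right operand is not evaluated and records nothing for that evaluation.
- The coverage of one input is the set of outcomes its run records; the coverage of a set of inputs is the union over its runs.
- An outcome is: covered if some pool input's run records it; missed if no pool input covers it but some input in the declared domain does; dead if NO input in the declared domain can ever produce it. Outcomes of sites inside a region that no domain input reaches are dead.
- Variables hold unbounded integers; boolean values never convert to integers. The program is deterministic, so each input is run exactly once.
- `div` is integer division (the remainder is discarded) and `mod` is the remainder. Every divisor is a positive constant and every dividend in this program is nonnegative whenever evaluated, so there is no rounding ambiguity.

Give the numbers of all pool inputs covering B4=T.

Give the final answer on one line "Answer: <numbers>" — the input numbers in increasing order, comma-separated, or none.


input #1 (n=5, t=0, z=2): does not produce B4=T
input #2 (n=7, t=0, z=3): does not produce B4=T
input #3 (n=5, t=1, z=-2): does not produce B4=T
input #4 (n=8, t=1, z=1): does not produce B4=T
input #5 (n=6, t=-1, z=-2): does not produce B4=T
input #6 (n=8, t=-1, z=-1): does not produce B4=T
input #7 (n=6, t=1, z=-2): does not produce B4=T
input #8 (n=5, t=2, z=-1): does not produce B4=T
Answer: none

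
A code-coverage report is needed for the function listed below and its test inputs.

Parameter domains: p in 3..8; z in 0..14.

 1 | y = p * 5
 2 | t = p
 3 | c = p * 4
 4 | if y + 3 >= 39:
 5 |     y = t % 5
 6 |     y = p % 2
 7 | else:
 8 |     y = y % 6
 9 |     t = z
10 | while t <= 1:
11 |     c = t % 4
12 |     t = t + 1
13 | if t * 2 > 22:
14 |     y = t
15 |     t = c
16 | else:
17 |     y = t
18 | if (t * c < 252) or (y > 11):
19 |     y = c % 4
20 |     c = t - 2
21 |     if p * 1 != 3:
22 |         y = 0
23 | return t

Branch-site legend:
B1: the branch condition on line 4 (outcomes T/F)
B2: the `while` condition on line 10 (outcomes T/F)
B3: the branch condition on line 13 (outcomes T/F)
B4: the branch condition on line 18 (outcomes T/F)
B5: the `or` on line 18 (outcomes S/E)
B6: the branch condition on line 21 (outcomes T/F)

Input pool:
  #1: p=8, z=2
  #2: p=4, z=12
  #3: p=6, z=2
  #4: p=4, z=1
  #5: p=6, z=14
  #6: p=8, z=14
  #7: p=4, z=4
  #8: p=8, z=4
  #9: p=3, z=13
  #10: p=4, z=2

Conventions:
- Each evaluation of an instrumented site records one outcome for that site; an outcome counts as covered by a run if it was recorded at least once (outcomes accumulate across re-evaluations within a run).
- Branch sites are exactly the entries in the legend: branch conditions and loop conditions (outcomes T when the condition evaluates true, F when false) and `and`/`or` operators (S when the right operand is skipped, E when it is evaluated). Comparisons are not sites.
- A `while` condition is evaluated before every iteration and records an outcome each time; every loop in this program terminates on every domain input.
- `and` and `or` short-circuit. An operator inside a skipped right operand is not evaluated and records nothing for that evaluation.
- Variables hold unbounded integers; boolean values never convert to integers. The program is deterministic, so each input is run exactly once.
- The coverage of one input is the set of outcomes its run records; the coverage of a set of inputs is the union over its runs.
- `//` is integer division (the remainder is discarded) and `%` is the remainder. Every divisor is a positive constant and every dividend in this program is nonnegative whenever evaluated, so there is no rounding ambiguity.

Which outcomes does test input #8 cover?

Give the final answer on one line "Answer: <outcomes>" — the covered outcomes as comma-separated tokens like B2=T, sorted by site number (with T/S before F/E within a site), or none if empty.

Event log for input #8 (p=8, z=4):
  B1->T, B2->F, B3->F, B5->E, B4->F
collecting distinct outcomes: B1=T, B2=F, B3=F, B4=F, B5=E

Answer: B1=T, B2=F, B3=F, B4=F, B5=E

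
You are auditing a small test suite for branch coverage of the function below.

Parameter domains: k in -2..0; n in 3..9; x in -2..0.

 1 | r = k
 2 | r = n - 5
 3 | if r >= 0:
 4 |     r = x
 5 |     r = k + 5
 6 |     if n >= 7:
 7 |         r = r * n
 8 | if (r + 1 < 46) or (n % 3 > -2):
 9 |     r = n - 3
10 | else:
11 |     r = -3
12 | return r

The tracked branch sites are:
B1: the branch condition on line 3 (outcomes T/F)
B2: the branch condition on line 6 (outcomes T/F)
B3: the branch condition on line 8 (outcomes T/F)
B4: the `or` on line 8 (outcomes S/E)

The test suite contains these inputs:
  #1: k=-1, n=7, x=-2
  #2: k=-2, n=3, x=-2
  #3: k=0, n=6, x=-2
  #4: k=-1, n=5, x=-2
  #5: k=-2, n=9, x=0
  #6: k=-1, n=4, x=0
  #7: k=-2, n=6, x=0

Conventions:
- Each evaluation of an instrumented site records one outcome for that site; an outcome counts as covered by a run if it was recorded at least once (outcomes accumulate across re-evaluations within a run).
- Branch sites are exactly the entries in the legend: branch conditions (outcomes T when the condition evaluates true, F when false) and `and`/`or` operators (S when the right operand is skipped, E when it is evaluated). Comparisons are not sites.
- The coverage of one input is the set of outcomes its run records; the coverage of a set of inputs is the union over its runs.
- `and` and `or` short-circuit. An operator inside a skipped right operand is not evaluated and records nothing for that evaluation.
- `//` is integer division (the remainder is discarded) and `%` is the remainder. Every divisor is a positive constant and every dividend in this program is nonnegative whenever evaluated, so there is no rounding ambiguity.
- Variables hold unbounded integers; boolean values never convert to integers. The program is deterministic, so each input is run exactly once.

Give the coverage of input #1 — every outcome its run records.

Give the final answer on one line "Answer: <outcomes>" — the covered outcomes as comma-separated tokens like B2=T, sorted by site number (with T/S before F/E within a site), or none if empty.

Tracing the run of input #1 (k=-1, n=7, x=-2):
  B1->T, B2->T, B4->S, B3->T
collecting distinct outcomes: B1=T, B2=T, B3=T, B4=S

Answer: B1=T, B2=T, B3=T, B4=S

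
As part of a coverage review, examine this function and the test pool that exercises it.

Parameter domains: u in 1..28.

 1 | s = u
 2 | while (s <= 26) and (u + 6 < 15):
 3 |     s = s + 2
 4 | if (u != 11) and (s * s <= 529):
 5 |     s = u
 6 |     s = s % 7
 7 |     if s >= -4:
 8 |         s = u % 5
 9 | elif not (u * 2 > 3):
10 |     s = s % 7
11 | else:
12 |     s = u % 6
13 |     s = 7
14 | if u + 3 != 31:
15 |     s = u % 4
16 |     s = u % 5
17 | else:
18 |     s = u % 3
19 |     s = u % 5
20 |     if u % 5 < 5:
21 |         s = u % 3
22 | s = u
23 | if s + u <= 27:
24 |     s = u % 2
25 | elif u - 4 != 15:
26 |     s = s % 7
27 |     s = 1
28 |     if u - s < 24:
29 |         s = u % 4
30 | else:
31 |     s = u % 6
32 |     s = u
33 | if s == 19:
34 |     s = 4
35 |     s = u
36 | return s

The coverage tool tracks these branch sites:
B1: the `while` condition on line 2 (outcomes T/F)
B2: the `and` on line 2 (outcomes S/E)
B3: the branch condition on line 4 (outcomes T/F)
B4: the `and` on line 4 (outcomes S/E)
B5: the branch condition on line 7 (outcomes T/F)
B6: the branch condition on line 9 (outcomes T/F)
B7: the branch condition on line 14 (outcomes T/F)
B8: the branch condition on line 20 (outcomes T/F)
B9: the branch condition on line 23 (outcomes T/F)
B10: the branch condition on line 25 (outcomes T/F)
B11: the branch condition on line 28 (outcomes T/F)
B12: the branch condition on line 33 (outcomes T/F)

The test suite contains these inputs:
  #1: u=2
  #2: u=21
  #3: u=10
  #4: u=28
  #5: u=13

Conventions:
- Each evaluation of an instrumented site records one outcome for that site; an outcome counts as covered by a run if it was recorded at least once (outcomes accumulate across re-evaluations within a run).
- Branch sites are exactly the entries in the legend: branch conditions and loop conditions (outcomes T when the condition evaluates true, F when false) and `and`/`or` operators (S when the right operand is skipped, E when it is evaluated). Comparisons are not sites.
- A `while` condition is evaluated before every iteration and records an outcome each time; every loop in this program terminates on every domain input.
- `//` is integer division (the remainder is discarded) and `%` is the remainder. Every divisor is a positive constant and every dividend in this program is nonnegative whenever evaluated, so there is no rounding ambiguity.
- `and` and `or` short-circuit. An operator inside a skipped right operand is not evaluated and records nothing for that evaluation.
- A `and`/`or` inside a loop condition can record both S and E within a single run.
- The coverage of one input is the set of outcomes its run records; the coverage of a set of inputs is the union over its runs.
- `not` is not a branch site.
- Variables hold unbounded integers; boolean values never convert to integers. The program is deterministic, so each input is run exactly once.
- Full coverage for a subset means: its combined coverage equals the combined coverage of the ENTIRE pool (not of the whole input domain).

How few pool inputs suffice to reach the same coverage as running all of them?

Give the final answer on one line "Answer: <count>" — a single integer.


input #1, u=2: events B2->E, B1->T, B2->E, B1->T, B2->E, B1->T, B2->E, B1->T, B2->E, B1->T, B2->E, B1->T, B2->E, B1->T, ...; outcomes B1=T, B1=F, B2=S, B2=E, B3=F, B4=E, B6=F, B7=T, B9=T, B12=F
input #2, u=21: events B2->E, B1->F, B4->E, B3->T, B5->T, B7->T, B9->F, B10->T, B11->T, B12->F; outcomes B1=F, B2=E, B3=T, B4=E, B5=T, B7=T, B9=F, B10=T, B11=T, B12=F
input #3, u=10: events B2->E, B1->F, B4->E, B3->T, B5->T, B7->T, B9->T, B12->F; outcomes B1=F, B2=E, B3=T, B4=E, B5=T, B7=T, B9=T, B12=F
input #4, u=28: events B2->S, B1->F, B4->E, B3->F, B6->F, B7->F, B8->T, B9->F, B10->T, B11->F, B12->F; outcomes B1=F, B2=S, B3=F, B4=E, B6=F, B7=F, B8=T, B9=F, B10=T, B11=F, B12=F
input #5, u=13: events B2->E, B1->F, B4->E, B3->T, B5->T, B7->T, B9->T, B12->F; outcomes B1=F, B2=E, B3=T, B4=E, B5=T, B7=T, B9=T, B12=F
union over all inputs: B1=T, B1=F, B2=S, B2=E, B3=T, B3=F, B4=E, B5=T, B6=F, B7=T, B7=F, B8=T, B9=T, B9=F, B10=T, B11=T, B11=F, B12=F (18 outcomes)
checked all size-1 subsets: none covers 18 outcomes (max 11/18)
checked all size-2 subsets: none covers 18 outcomes (max 16/18)
the canonical winner is {1, 2, 4}: size 3, full 18-outcome coverage, earliest index list among size-3 covers
Answer: 3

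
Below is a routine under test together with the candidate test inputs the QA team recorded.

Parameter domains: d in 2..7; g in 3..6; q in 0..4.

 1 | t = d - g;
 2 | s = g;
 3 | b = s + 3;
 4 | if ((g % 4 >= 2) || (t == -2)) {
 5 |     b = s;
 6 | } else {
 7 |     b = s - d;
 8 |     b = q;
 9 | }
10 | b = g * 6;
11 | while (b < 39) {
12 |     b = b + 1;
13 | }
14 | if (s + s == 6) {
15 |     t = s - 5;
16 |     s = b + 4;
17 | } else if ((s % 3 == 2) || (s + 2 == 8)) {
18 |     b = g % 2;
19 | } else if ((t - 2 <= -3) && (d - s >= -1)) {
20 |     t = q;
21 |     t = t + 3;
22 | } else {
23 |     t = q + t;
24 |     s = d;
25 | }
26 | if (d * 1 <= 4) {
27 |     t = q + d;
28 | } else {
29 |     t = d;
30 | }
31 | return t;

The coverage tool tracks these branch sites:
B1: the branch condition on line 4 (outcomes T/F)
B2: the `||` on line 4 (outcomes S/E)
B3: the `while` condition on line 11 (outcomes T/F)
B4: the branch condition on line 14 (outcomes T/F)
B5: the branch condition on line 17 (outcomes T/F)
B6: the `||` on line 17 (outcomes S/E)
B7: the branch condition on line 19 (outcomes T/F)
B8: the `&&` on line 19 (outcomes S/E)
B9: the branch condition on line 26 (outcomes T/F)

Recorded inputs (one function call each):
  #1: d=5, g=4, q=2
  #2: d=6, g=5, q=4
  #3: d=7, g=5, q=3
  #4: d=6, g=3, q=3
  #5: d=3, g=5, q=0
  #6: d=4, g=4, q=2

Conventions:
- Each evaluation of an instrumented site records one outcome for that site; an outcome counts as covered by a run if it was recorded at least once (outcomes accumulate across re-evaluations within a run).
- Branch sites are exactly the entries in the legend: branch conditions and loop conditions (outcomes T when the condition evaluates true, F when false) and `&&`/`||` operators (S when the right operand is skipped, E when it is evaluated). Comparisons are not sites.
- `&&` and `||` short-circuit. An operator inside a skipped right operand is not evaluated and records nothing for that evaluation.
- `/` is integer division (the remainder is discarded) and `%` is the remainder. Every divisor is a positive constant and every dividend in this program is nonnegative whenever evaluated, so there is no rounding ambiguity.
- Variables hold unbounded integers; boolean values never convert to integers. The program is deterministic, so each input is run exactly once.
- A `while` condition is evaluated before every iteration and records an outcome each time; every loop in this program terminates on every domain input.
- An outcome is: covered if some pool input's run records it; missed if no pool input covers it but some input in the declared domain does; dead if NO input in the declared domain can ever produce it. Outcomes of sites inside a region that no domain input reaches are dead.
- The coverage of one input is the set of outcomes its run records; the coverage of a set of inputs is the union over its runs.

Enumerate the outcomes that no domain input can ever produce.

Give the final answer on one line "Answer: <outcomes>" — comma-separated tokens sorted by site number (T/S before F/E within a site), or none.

exhaustive pass over the 120-input domain:
  reachable outcomes have witnesses, e.g. B1=T (e.g. d=2, g=3, q=0), B1=F (e.g. d=2, g=5, q=0), B2=S (e.g. d=2, g=3, q=0), B2=E (e.g. d=2, g=4, q=0)

Answer: none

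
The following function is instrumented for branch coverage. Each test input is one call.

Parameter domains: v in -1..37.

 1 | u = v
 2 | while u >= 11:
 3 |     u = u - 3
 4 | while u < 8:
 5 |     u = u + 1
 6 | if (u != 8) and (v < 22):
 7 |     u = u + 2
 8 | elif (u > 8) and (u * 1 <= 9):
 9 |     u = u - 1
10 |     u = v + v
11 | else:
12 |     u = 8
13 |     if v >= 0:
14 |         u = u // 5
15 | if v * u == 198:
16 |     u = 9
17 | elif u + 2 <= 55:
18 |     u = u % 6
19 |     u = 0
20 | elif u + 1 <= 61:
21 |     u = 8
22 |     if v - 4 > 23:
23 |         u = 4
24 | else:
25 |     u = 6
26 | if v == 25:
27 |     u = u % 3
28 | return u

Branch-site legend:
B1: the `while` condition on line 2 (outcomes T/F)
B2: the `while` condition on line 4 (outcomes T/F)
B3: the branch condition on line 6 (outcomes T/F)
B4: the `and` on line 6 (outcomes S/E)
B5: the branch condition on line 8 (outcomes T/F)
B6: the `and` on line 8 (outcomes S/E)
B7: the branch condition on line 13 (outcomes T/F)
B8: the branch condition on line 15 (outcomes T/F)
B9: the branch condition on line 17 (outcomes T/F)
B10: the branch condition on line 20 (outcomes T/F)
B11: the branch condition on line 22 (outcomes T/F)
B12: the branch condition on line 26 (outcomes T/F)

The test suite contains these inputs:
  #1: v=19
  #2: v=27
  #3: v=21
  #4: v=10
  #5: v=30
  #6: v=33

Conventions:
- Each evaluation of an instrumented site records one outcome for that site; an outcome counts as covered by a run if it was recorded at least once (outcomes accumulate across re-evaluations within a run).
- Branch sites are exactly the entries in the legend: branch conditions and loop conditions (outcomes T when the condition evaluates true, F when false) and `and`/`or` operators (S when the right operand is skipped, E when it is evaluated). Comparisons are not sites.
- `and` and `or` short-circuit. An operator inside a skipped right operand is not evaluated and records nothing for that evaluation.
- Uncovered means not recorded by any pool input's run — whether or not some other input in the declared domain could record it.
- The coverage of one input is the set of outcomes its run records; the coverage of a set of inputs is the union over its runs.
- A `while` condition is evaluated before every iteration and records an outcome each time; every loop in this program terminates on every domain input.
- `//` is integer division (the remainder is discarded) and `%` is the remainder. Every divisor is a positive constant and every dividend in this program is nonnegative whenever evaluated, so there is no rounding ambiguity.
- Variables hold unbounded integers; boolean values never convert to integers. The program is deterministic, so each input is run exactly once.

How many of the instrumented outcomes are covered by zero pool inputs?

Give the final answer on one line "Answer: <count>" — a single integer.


run #1 (v=19) runs B1->T, B1->T, B1->T, B1->F, B2->F, B4->E, B3->T, B8->F, B9->T, B12->F; records B1=T, B1=F, B2=F, B3=T, B4=E, B8=F, B9=T, B12=F
run #2 (v=27) runs B1->T, B1->T, B1->T, B1->T, B1->T, B1->T, B1->F, B2->F, B4->E, B3->F, B6->E, B5->T, B8->F, B9->F, ...; records B1=T, B1=F, B2=F, B3=F, B4=E, B5=T, B6=E, B8=F, B9=F, B10=T, B11=F, B12=F
run #3 (v=21) runs B1->T, B1->T, B1->T, B1->T, B1->F, B2->F, B4->E, B3->T, B8->F, B9->T, B12->F; records B1=T, B1=F, B2=F, B3=T, B4=E, B8=F, B9=T, B12=F
run #4 (v=10) runs B1->F, B2->F, B4->E, B3->T, B8->F, B9->T, B12->F; records B1=F, B2=F, B3=T, B4=E, B8=F, B9=T, B12=F
run #5 (v=30) runs B1->T, B1->T, B1->T, B1->T, B1->T, B1->T, B1->T, B1->F, B2->F, B4->E, B3->F, B6->E, B5->T, B8->F, ...; records B1=T, B1=F, B2=F, B3=F, B4=E, B5=T, B6=E, B8=F, B9=F, B10=T, B11=T, B12=F
run #6 (v=33) runs B1->T, B1->T, B1->T, B1->T, B1->T, B1->T, B1->T, B1->T, B1->F, B2->F, B4->E, B3->F, B6->E, B5->T, ...; records B1=T, B1=F, B2=F, B3=F, B4=E, B5=T, B6=E, B8=F, B9=F, B10=F, B12=F
union over the pool: B1=T, B1=F, B2=F, B3=T, B3=F, B4=E, B5=T, B6=E, B8=F, B9=T, B9=F, B10=T, B10=F, B11=T, B11=F, B12=F
uncovered (8 of 24): B2=T, B4=S, B5=F, B6=S, B7=T, B7=F, B8=T, B12=T
Answer: 8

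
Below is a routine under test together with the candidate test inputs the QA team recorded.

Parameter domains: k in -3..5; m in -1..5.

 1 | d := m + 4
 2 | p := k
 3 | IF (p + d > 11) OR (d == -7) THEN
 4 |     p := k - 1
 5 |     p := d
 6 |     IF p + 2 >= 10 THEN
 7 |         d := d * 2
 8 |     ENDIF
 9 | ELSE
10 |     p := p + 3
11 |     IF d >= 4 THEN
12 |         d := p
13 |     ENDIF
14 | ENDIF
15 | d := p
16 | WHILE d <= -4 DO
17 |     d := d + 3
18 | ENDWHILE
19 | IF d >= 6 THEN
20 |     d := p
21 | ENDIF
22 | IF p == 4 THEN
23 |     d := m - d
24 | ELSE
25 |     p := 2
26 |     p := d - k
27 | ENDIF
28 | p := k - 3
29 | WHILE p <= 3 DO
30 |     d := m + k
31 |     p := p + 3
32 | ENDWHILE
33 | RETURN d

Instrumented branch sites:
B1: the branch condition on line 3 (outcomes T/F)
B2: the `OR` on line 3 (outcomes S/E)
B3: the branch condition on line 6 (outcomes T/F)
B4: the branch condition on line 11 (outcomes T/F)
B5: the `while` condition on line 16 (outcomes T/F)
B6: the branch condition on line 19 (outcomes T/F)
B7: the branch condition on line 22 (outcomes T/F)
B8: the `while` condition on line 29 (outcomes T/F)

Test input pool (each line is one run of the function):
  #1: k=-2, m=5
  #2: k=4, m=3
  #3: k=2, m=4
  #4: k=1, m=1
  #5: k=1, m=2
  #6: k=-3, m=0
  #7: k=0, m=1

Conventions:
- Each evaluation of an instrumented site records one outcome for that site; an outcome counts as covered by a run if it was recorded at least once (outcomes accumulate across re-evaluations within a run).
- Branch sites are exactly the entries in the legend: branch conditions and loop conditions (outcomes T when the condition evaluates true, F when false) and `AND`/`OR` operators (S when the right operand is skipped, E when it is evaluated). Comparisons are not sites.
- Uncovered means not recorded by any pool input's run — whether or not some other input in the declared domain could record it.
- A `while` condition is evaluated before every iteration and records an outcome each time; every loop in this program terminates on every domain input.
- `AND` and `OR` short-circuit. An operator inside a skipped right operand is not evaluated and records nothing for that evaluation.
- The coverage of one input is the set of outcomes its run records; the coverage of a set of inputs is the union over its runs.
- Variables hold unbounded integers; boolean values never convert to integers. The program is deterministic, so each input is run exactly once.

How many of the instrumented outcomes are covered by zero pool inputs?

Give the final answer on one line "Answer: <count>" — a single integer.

input #1 (k=-2, m=5): covers B1=F, B2=E, B4=T, B5=F, B6=F, B7=F, B8=T, B8=F
input #2 (k=4, m=3): covers B1=F, B2=E, B4=T, B5=F, B6=T, B7=F, B8=T, B8=F
input #3 (k=2, m=4): covers B1=F, B2=E, B4=T, B5=F, B6=F, B7=F, B8=T, B8=F
input #4 (k=1, m=1): covers B1=F, B2=E, B4=T, B5=F, B6=F, B7=T, B8=T, B8=F
input #5 (k=1, m=2): covers B1=F, B2=E, B4=T, B5=F, B6=F, B7=T, B8=T, B8=F
input #6 (k=-3, m=0): covers B1=F, B2=E, B4=T, B5=F, B6=F, B7=F, B8=T, B8=F
input #7 (k=0, m=1): covers B1=F, B2=E, B4=T, B5=F, B6=F, B7=F, B8=T, B8=F
union over the pool: B1=F, B2=E, B4=T, B5=F, B6=T, B6=F, B7=T, B7=F, B8=T, B8=F
uncovered (6 of 16): B1=T, B2=S, B3=T, B3=F, B4=F, B5=T

Answer: 6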